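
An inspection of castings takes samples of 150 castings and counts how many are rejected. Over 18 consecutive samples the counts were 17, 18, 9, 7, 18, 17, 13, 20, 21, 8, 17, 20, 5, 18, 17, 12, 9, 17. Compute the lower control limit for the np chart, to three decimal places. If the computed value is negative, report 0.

p̄ = Σdᵢ / (k·n) = 263 / (18 × 150) = 0.09741
LCL = np̄ − 3·√(np̄(1−p̄)) = 14.6111 − 3 × 3.6315 = 3.7166

3.717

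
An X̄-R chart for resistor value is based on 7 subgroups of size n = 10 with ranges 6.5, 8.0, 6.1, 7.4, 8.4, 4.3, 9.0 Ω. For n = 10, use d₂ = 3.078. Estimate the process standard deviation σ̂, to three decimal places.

2.307

R̄ = (6.5 + 8.0 + 6.1 + 7.4 + 8.4 + 4.3 + 9.0) / 7 = 7.1000
σ̂ = R̄ / d₂ = 7.1000 / 3.078 = 2.3067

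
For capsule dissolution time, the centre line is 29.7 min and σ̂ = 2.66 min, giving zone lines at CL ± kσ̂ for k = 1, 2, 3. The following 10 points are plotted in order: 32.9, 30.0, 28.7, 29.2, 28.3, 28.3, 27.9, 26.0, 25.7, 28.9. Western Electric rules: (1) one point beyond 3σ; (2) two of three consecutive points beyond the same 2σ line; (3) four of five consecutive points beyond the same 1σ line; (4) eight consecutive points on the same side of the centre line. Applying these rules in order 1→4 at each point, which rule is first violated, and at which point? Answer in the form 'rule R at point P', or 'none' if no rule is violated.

rule 4 at point 10

Zone of each point (C = within 1σ̂, B = 1σ̂–2σ̂, A = 2σ̂–3σ̂, * = beyond 3σ̂; sign = side of CL): 1:+B, 2:+C, 3:-C, 4:-C, 5:-C, 6:-C, 7:-C, 8:-B, 9:-B, 10:-C
Rule 4 (eight consecutive points on the same side of the centre line) is satisfied at point 10.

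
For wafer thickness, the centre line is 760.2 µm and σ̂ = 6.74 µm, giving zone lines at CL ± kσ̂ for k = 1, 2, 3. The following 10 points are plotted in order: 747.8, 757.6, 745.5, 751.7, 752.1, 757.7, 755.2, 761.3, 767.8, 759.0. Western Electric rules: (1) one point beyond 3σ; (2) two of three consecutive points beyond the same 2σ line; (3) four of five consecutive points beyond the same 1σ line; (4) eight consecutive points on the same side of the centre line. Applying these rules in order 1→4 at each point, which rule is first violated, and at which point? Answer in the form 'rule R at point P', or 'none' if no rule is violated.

Zone of each point (C = within 1σ̂, B = 1σ̂–2σ̂, A = 2σ̂–3σ̂, * = beyond 3σ̂; sign = side of CL): 1:-B, 2:-C, 3:-A, 4:-B, 5:-B, 6:-C, 7:-C, 8:+C, 9:+B, 10:-C
Rule 3 (four of five consecutive points beyond the same 1σ limit) is satisfied at point 5.

rule 3 at point 5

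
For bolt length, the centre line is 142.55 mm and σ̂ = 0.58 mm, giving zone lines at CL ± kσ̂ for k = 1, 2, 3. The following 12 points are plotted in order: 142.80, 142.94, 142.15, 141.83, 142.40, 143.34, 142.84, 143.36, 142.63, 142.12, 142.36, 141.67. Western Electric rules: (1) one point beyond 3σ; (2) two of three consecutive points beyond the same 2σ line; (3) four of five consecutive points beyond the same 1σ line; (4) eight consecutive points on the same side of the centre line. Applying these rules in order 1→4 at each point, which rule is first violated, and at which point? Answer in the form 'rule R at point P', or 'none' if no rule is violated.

Zone of each point (C = within 1σ̂, B = 1σ̂–2σ̂, A = 2σ̂–3σ̂, * = beyond 3σ̂; sign = side of CL): 1:+C, 2:+C, 3:-C, 4:-B, 5:-C, 6:+B, 7:+C, 8:+B, 9:+C, 10:-C, 11:-C, 12:-B
No rule fires across all 12 points.

none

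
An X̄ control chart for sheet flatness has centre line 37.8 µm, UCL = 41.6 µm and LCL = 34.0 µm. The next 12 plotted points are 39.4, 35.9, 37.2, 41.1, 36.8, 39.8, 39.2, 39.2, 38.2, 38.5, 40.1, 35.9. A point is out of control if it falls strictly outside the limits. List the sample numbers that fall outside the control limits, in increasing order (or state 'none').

none

All 12 points lie within [34.0, 41.6].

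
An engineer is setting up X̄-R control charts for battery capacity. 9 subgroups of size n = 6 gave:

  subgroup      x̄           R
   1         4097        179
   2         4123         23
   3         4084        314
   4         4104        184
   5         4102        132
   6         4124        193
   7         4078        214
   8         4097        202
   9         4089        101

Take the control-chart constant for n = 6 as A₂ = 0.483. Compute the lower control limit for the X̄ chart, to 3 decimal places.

X̄̄ = (4097 + 4123 + 4084 + 4104 + 4102 + 4124 + 4078 + 4097 + 4089) / 9 = 36898.0000 / 9 = 4099.7778
R̄ = (179 + 23 + 314 + 184 + 132 + 193 + 214 + 202 + 101) / 9 = 1542.0000 / 9 = 171.3333
LCL = X̄̄ − A₂·R̄ = 4099.7778 − 0.483 × 171.3333 = 4017.0238

4017.024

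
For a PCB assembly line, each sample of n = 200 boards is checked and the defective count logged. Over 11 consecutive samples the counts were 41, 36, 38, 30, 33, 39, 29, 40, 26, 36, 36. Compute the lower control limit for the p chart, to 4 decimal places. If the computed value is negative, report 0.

p̄ = Σdᵢ / (k·n) = 384 / (11 × 200) = 0.17455
LCL = p̄ − 3·√(p̄(1−p̄)/n) = 0.17455 − 3 × 0.02684 = 0.09402

0.0940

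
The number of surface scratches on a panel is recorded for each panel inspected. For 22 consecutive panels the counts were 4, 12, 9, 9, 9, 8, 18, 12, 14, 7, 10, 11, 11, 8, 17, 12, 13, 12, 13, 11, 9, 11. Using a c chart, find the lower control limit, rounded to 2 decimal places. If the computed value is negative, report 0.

1.00

c̄ = (4 + 12 + 9 + 9 + 9 + 8 + 18 + 12 + 14 + 7 + 10 + 11 + 11 + 8 + 17 + 12 + 13 + 12 + 13 + 11 + 9 + 11) / 22 = 240 / 22 = 10.9091
LCL = c̄ − 3√c̄ = 10.9091 − 3 × 3.3029 = 1.0004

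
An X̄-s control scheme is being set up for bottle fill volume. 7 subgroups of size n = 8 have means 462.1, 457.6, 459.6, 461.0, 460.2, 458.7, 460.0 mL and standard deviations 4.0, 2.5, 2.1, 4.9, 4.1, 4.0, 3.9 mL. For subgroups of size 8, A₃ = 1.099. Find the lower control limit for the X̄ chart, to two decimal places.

X̄̄ = (462.1 + 457.6 + 459.6 + 461.0 + 460.2 + 458.7 + 460.0) / 7 = 459.8857
s̄ = (4.0 + 2.5 + 2.1 + 4.9 + 4.1 + 4.0 + 3.9) / 7 = 3.6429
LCL = X̄̄ − A₃·s̄ = 459.8857 − 1.099 × 3.6429 = 455.8822

455.88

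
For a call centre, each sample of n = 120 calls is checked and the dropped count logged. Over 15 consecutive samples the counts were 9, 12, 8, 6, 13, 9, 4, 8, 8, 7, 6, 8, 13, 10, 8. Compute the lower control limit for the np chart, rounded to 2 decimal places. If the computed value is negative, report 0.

0.12

p̄ = Σdᵢ / (k·n) = 129 / (15 × 120) = 0.07167
LCL = np̄ − 3·√(np̄(1−p̄)) = 8.6000 − 3 × 2.8255 = 0.1234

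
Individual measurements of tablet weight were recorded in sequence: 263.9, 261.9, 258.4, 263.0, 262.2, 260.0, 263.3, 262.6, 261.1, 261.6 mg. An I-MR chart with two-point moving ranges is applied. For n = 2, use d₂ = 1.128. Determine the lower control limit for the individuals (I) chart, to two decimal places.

X̄ = (263.9 + 261.9 + 258.4 + 263.0 + 262.2 + 260.0 + 263.3 + 262.6 + 261.1 + 261.6) / 10 = 261.8000
Moving ranges: 2.0, 3.5, 4.6, 0.8, 2.2, 3.3, 0.7, 1.5, 0.5; M̄R̄ = 19.1000 / 9 = 2.1222
LCL = X̄ − 3·M̄R̄/d₂ = 261.8000 − 3 × 2.1222 / 1.128 = 256.1558

256.16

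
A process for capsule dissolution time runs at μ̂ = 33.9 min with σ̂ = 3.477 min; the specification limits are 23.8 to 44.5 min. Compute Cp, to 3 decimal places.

0.992

Cp = (USL − LSL) / (6σ̂) = (44.5 − 23.8) / (6 × 3.477) = 20.7000 / 20.8620 = 0.9922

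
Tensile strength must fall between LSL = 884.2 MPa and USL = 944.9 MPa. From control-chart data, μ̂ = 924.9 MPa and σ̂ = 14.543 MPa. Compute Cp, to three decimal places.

Cp = (USL − LSL) / (6σ̂) = (944.9 − 884.2) / (6 × 14.543) = 60.7000 / 87.2580 = 0.6956

0.696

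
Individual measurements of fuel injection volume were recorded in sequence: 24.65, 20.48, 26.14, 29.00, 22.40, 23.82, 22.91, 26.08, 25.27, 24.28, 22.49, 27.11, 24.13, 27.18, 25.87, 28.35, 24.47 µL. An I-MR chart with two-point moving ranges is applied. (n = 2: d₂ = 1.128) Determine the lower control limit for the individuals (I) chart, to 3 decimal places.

17.216

X̄ = (24.65 + 20.48 + 26.14 + 29.00 + 22.40 + 23.82 + 22.91 + 26.08 + 25.27 + 24.28 + 22.49 + 27.11 + 24.13 + 27.18 + 25.87 + 28.35 + 24.47) / 17 = 24.9782
Moving ranges: 4.17, 5.66, 2.86, 6.60, 1.42, 0.91, 3.17, 0.81, 0.99, 1.79, 4.62, 2.98, 3.05, 1.31, 2.48, 3.88; M̄R̄ = 46.7000 / 16 = 2.9188
LCL = X̄ − 3·M̄R̄/d₂ = 24.9782 − 3 × 2.9188 / 1.128 = 17.2156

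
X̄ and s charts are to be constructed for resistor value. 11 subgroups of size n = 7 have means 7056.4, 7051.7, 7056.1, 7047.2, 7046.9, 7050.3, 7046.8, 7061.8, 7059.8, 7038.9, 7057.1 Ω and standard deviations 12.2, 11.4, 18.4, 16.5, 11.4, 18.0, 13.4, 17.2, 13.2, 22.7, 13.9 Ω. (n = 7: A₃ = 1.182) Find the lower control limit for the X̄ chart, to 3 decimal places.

X̄̄ = (7056.4 + 7051.7 + 7056.1 + 7047.2 + 7046.9 + 7050.3 + 7046.8 + 7061.8 + 7059.8 + 7038.9 + 7057.1) / 11 = 7052.0909
s̄ = (12.2 + 11.4 + 18.4 + 16.5 + 11.4 + 18.0 + 13.4 + 17.2 + 13.2 + 22.7 + 13.9) / 11 = 15.3000
LCL = X̄̄ − A₃·s̄ = 7052.0909 − 1.182 × 15.3000 = 7034.0063

7034.006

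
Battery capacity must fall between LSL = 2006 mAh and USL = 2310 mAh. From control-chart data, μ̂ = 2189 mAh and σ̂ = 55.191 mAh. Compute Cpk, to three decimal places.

Cpu = (USL − μ̂) / (3σ̂) = (2310 − 2189) / (3 × 55.191) = 0.7308; Cpl = (μ̂ − LSL) / (3σ̂) = (2189 − 2006) / (3 × 55.191) = 1.1053; Cpk = min(Cpu, Cpl) = 0.7308

0.731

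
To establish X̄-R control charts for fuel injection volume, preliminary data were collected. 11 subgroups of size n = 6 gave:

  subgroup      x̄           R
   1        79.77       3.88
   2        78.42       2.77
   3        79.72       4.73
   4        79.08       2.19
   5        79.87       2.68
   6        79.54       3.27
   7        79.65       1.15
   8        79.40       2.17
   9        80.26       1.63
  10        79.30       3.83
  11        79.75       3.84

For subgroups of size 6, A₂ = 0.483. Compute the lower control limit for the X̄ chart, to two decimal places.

X̄̄ = (79.77 + 78.42 + 79.72 + 79.08 + 79.87 + 79.54 + 79.65 + 79.40 + 80.26 + 79.30 + 79.75) / 11 = 874.7600 / 11 = 79.5236
R̄ = (3.88 + 2.77 + 4.73 + 2.19 + 2.68 + 3.27 + 1.15 + 2.17 + 1.63 + 3.83 + 3.84) / 11 = 32.1400 / 11 = 2.9218
LCL = X̄̄ − A₂·R̄ = 79.5236 − 0.483 × 2.9218 = 78.1124

78.11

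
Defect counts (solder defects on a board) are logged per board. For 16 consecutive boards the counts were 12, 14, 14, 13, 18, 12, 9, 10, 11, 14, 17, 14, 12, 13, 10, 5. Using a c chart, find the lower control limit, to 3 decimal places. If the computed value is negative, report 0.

c̄ = (12 + 14 + 14 + 13 + 18 + 12 + 9 + 10 + 11 + 14 + 17 + 14 + 12 + 13 + 10 + 5) / 16 = 198 / 16 = 12.3750
LCL = c̄ − 3√c̄ = 12.3750 − 3 × 3.5178 = 1.8216

1.822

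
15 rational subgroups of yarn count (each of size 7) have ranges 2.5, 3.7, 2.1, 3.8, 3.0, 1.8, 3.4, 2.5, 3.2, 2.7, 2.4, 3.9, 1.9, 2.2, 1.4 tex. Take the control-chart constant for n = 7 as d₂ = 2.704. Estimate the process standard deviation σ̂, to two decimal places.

R̄ = (2.5 + 3.7 + 2.1 + 3.8 + 3.0 + 1.8 + 3.4 + 2.5 + 3.2 + 2.7 + 2.4 + 3.9 + 1.9 + 2.2 + 1.4) / 15 = 2.7000
σ̂ = R̄ / d₂ = 2.7000 / 2.704 = 0.9985

1.00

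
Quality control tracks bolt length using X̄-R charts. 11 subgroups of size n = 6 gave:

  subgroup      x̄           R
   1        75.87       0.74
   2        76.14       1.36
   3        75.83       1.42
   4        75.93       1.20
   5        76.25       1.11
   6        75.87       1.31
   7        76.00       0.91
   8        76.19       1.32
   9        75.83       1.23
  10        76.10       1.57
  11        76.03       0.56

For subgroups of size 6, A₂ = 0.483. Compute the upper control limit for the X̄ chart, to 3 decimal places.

76.563

X̄̄ = (75.87 + 76.14 + 75.83 + 75.93 + 76.25 + 75.87 + 76.00 + 76.19 + 75.83 + 76.10 + 76.03) / 11 = 836.0400 / 11 = 76.0036
R̄ = (0.74 + 1.36 + 1.42 + 1.20 + 1.11 + 1.31 + 0.91 + 1.32 + 1.23 + 1.57 + 0.56) / 11 = 12.7300 / 11 = 1.1573
UCL = X̄̄ + A₂·R̄ = 76.0036 + 0.483 × 1.1573 = 76.5626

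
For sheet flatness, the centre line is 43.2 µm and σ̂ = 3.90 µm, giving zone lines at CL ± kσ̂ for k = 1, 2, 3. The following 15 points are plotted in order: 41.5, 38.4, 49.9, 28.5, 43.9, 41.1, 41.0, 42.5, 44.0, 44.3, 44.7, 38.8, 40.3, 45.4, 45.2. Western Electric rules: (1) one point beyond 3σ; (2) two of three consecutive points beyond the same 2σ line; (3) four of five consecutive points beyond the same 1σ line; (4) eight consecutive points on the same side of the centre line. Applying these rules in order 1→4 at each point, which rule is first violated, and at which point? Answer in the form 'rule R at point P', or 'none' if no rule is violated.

rule 1 at point 4

Zone of each point (C = within 1σ̂, B = 1σ̂–2σ̂, A = 2σ̂–3σ̂, * = beyond 3σ̂; sign = side of CL): 1:-C, 2:-B, 3:+B, 4:-*, 5:+C, 6:-C, 7:-C, 8:-C, 9:+C, 10:+C, 11:+C, 12:-B, 13:-C, 14:+C, 15:+C
Rule 1 (one point beyond the 3σ limits) is satisfied at point 4.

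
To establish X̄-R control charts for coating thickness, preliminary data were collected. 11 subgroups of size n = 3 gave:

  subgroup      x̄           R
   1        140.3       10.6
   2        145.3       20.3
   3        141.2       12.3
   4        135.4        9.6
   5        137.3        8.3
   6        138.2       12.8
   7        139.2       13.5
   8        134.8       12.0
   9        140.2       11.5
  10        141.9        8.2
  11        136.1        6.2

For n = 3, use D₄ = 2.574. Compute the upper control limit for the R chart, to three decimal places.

29.320

R̄ = (10.6 + 20.3 + 12.3 + 9.6 + 8.3 + 12.8 + 13.5 + 12.0 + 11.5 + 8.2 + 6.2) / 11 = 125.3000 / 11 = 11.3909
UCL_R = D₄·R̄ = 2.574 × 11.3909 = 29.3202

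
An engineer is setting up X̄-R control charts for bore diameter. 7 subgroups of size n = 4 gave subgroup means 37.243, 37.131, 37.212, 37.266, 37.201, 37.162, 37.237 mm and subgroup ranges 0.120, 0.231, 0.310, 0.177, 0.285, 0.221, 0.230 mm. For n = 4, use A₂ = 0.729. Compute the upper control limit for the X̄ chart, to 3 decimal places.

X̄̄ = (37.243 + 37.131 + 37.212 + 37.266 + 37.201 + 37.162 + 37.237) / 7 = 260.4520 / 7 = 37.2074
R̄ = (0.120 + 0.231 + 0.310 + 0.177 + 0.285 + 0.221 + 0.230) / 7 = 1.5740 / 7 = 0.2249
UCL = X̄̄ + A₂·R̄ = 37.2074 + 0.729 × 0.2249 = 37.3713

37.371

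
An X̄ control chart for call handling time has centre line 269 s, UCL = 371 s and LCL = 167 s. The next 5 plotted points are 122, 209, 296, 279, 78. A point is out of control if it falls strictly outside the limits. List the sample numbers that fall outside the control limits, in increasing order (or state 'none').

1, 5

Compare each point to [167, 371]: sample 1 = 122 < LCL; sample 5 = 78 < LCL.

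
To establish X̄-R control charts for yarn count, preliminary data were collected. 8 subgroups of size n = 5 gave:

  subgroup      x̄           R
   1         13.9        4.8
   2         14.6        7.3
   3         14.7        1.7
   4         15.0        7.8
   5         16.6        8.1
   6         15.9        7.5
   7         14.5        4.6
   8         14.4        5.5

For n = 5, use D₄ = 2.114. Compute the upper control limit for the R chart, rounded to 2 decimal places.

12.50

R̄ = (4.8 + 7.3 + 1.7 + 7.8 + 8.1 + 7.5 + 4.6 + 5.5) / 8 = 47.3000 / 8 = 5.9125
UCL_R = D₄·R̄ = 2.114 × 5.9125 = 12.4990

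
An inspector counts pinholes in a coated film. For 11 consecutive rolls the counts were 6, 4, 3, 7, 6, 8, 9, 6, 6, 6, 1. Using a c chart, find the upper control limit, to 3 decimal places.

c̄ = (6 + 4 + 3 + 7 + 6 + 8 + 9 + 6 + 6 + 6 + 1) / 11 = 62 / 11 = 5.6364
UCL = c̄ + 3√c̄ = 5.6364 + 3 × √5.6364 = 5.6364 + 3 × 2.3741 = 12.7587

12.759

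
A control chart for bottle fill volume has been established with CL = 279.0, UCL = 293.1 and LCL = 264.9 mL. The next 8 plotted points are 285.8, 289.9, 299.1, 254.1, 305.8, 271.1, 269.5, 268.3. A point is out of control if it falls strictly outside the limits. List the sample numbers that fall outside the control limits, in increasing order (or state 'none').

Compare each point to [264.9, 293.1]: sample 3 = 299.1 > UCL; sample 4 = 254.1 < LCL; sample 5 = 305.8 > UCL.

3, 4, 5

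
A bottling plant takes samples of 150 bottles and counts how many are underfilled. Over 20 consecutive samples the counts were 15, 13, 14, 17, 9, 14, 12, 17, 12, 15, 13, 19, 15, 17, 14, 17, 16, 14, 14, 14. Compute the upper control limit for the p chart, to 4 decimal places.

p̄ = Σdᵢ / (k·n) = 291 / (20 × 150) = 0.09700
UCL = p̄ + 3·√(p̄(1−p̄)/n) = 0.09700 + 3 × √(0.09700×0.90300/150) = 0.09700 + 3 × 0.02416 = 0.16949

0.1695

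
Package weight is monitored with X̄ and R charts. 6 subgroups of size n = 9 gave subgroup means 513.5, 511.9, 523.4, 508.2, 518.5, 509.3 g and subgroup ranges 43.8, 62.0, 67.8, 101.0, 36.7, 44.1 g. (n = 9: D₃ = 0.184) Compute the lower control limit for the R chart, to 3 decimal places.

R̄ = (43.8 + 62.0 + 67.8 + 101.0 + 36.7 + 44.1) / 6 = 355.4000 / 6 = 59.2333
LCL_R = D₃·R̄ = 0.184 × 59.2333 = 10.8989

10.899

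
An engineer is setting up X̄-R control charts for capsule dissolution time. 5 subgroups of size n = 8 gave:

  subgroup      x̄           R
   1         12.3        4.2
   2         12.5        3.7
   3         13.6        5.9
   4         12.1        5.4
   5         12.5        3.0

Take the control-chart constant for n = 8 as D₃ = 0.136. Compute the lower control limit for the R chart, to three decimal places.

R̄ = (4.2 + 3.7 + 5.9 + 5.4 + 3.0) / 5 = 22.2000 / 5 = 4.4400
LCL_R = D₃·R̄ = 0.136 × 4.4400 = 0.6038

0.604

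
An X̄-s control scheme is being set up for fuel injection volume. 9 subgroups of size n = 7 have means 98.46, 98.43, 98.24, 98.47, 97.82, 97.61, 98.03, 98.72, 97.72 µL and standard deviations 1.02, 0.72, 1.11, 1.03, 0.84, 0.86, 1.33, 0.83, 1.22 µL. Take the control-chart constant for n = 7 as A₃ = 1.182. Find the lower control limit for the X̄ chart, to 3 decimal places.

X̄̄ = (98.46 + 98.43 + 98.24 + 98.47 + 97.82 + 97.61 + 98.03 + 98.72 + 97.72) / 9 = 98.1667
s̄ = (1.02 + 0.72 + 1.11 + 1.03 + 0.84 + 0.86 + 1.33 + 0.83 + 1.22) / 9 = 0.9956
LCL = X̄̄ − A₃·s̄ = 98.1667 − 1.182 × 0.9956 = 96.9899

96.990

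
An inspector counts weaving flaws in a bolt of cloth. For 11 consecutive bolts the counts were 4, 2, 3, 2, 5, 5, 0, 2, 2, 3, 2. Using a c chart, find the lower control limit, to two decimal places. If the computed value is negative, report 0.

c̄ = (4 + 2 + 3 + 2 + 5 + 5 + 0 + 2 + 2 + 3 + 2) / 11 = 30 / 11 = 2.7273
LCL = c̄ − 3√c̄ = 2.7273 − 3 × 1.6514 = -2.2271 → 0 (cannot be negative)

0.00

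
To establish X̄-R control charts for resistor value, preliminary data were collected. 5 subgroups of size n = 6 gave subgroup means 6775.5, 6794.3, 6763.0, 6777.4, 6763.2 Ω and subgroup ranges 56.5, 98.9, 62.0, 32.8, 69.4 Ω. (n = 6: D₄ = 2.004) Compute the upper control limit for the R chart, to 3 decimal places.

128.096

R̄ = (56.5 + 98.9 + 62.0 + 32.8 + 69.4) / 5 = 319.6000 / 5 = 63.9200
UCL_R = D₄·R̄ = 2.004 × 63.9200 = 128.0957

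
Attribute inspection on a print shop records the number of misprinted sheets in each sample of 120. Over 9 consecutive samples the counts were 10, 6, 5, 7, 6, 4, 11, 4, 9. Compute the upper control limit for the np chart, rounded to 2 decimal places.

p̄ = Σdᵢ / (k·n) = 62 / (9 × 120) = 0.05741
UCL = np̄ + 3·√(np̄(1−p̄)) = 6.8889 + 3 × √(6.8889×0.94259) = 6.8889 + 3 × 2.5482 = 14.5335

14.53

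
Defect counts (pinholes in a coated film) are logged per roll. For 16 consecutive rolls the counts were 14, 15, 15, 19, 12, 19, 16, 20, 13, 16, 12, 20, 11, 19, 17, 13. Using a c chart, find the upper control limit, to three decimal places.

c̄ = (14 + 15 + 15 + 19 + 12 + 19 + 16 + 20 + 13 + 16 + 12 + 20 + 11 + 19 + 17 + 13) / 16 = 251 / 16 = 15.6875
UCL = c̄ + 3√c̄ = 15.6875 + 3 × √15.6875 = 15.6875 + 3 × 3.9607 = 27.5697

27.570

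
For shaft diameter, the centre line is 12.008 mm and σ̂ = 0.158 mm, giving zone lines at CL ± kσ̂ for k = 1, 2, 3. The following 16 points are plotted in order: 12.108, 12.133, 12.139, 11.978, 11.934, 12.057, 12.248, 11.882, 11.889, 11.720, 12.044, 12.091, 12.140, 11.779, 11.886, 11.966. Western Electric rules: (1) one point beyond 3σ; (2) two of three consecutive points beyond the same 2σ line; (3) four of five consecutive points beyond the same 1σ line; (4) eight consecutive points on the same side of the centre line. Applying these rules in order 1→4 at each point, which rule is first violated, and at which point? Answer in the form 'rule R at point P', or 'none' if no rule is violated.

none

Zone of each point (C = within 1σ̂, B = 1σ̂–2σ̂, A = 2σ̂–3σ̂, * = beyond 3σ̂; sign = side of CL): 1:+C, 2:+C, 3:+C, 4:-C, 5:-C, 6:+C, 7:+B, 8:-C, 9:-C, 10:-B, 11:+C, 12:+C, 13:+C, 14:-B, 15:-C, 16:-C
No rule fires across all 16 points.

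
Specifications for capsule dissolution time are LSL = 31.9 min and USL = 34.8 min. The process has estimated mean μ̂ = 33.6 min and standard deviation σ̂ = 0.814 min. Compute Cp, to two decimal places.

0.59

Cp = (USL − LSL) / (6σ̂) = (34.8 − 31.9) / (6 × 0.814) = 2.9000 / 4.8840 = 0.5938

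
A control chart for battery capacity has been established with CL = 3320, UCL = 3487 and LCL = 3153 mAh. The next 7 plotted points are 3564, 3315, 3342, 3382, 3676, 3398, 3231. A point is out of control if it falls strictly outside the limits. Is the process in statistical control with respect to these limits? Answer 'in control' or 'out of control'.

out of control

Compare each point to [3153, 3487]: sample 1 = 3564 > UCL; sample 5 = 3676 > UCL.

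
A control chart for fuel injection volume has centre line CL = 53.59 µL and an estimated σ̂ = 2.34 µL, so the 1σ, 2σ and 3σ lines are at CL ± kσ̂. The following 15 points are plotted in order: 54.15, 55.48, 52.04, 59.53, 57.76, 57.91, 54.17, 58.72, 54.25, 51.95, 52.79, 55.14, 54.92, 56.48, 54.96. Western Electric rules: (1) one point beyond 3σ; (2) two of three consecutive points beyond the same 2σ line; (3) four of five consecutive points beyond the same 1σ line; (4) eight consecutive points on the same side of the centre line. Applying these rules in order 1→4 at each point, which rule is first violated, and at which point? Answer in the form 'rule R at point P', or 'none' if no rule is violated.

rule 3 at point 8

Zone of each point (C = within 1σ̂, B = 1σ̂–2σ̂, A = 2σ̂–3σ̂, * = beyond 3σ̂; sign = side of CL): 1:+C, 2:+C, 3:-C, 4:+A, 5:+B, 6:+B, 7:+C, 8:+A, 9:+C, 10:-C, 11:-C, 12:+C, 13:+C, 14:+B, 15:+C
Rule 3 (four of five consecutive points beyond the same 1σ limit) is satisfied at point 8.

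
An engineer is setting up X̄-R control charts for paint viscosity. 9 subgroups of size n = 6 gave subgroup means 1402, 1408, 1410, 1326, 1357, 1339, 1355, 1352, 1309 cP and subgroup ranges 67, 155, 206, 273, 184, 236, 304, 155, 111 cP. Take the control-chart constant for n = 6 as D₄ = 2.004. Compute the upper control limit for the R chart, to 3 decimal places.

376.529

R̄ = (67 + 155 + 206 + 273 + 184 + 236 + 304 + 155 + 111) / 9 = 1691.0000 / 9 = 187.8889
UCL_R = D₄·R̄ = 2.004 × 187.8889 = 376.5293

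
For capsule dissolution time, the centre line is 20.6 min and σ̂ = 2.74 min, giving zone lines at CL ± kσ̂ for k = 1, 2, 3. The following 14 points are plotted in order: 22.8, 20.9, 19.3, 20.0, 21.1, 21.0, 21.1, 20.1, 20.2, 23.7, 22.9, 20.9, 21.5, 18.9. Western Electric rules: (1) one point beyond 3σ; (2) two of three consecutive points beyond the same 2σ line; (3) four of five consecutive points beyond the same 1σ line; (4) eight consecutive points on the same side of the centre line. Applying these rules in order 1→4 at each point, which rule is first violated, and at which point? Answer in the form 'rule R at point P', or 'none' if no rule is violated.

Zone of each point (C = within 1σ̂, B = 1σ̂–2σ̂, A = 2σ̂–3σ̂, * = beyond 3σ̂; sign = side of CL): 1:+C, 2:+C, 3:-C, 4:-C, 5:+C, 6:+C, 7:+C, 8:-C, 9:-C, 10:+B, 11:+C, 12:+C, 13:+C, 14:-C
No rule fires across all 14 points.

none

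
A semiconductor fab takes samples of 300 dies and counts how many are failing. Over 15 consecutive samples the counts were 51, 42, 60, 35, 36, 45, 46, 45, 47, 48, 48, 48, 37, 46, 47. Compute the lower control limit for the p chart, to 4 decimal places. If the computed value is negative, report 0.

0.0893

p̄ = Σdᵢ / (k·n) = 681 / (15 × 300) = 0.15133
LCL = p̄ − 3·√(p̄(1−p̄)/n) = 0.15133 − 3 × 0.02069 = 0.08926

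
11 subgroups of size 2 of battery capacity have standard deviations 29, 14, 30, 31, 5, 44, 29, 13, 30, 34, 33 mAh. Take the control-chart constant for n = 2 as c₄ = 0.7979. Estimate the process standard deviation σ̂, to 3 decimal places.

33.269

s̄ = (29 + 14 + 30 + 31 + 5 + 44 + 29 + 13 + 30 + 34 + 33) / 11 = 26.5455
σ̂ = s̄ / c₄ = 26.5455 / 0.7979 = 33.2691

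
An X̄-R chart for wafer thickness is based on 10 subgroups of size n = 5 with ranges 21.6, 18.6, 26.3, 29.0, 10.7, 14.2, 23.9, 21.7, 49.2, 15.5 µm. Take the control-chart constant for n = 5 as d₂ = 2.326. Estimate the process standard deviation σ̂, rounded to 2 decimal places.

R̄ = (21.6 + 18.6 + 26.3 + 29.0 + 10.7 + 14.2 + 23.9 + 21.7 + 49.2 + 15.5) / 10 = 23.0700
σ̂ = R̄ / d₂ = 23.0700 / 2.326 = 9.9183

9.92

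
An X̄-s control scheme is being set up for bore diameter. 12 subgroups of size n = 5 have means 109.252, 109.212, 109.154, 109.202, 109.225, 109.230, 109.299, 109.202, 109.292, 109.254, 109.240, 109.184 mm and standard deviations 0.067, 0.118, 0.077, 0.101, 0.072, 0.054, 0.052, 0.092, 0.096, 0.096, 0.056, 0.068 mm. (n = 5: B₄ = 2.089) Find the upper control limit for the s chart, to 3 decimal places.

0.165

s̄ = (0.067 + 0.118 + 0.077 + 0.101 + 0.072 + 0.054 + 0.052 + 0.092 + 0.096 + 0.096 + 0.056 + 0.068) / 12 = 0.0791
UCL_s = B₄·s̄ = 2.089 × 0.0791 = 0.1652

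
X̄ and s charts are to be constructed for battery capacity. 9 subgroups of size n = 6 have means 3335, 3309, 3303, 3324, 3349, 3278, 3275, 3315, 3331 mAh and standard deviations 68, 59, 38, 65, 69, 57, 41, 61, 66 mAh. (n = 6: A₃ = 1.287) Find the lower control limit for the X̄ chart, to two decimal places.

X̄̄ = (3335 + 3309 + 3303 + 3324 + 3349 + 3278 + 3275 + 3315 + 3331) / 9 = 3313.2222
s̄ = (68 + 59 + 38 + 65 + 69 + 57 + 41 + 61 + 66) / 9 = 58.2222
LCL = X̄̄ − A₃·s̄ = 3313.2222 − 1.287 × 58.2222 = 3238.2902

3238.29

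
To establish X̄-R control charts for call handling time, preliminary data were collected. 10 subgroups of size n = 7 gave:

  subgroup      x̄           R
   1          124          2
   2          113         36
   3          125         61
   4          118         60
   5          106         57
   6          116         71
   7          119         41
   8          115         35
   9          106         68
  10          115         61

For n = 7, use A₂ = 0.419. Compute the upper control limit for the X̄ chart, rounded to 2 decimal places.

X̄̄ = (124 + 113 + 125 + 118 + 106 + 116 + 119 + 115 + 106 + 115) / 10 = 1157.0000 / 10 = 115.7000
R̄ = (2 + 36 + 61 + 60 + 57 + 71 + 41 + 35 + 68 + 61) / 10 = 492.0000 / 10 = 49.2000
UCL = X̄̄ + A₂·R̄ = 115.7000 + 0.419 × 49.2000 = 136.3148

136.31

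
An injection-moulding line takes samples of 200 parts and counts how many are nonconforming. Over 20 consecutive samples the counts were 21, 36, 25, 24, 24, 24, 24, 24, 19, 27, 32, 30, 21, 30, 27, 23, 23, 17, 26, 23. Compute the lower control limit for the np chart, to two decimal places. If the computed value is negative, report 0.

10.97

p̄ = Σdᵢ / (k·n) = 500 / (20 × 200) = 0.12500
LCL = np̄ − 3·√(np̄(1−p̄)) = 25.0000 − 3 × 4.6771 = 10.9688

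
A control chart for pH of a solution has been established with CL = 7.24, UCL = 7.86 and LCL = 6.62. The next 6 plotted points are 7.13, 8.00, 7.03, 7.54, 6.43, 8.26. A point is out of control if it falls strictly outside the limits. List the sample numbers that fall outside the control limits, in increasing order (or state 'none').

Compare each point to [6.62, 7.86]: sample 2 = 8.00 > UCL; sample 5 = 6.43 < LCL; sample 6 = 8.26 > UCL.

2, 5, 6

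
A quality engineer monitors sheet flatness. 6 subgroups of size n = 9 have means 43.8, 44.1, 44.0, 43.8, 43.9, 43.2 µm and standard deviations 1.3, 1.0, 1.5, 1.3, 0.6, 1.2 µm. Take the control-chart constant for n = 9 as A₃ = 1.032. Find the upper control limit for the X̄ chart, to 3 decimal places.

X̄̄ = (43.8 + 44.1 + 44.0 + 43.8 + 43.9 + 43.2) / 6 = 43.8000
s̄ = (1.3 + 1.0 + 1.5 + 1.3 + 0.6 + 1.2) / 6 = 1.1500
UCL = X̄̄ + A₃·s̄ = 43.8000 + 1.032 × 1.1500 = 44.9868

44.987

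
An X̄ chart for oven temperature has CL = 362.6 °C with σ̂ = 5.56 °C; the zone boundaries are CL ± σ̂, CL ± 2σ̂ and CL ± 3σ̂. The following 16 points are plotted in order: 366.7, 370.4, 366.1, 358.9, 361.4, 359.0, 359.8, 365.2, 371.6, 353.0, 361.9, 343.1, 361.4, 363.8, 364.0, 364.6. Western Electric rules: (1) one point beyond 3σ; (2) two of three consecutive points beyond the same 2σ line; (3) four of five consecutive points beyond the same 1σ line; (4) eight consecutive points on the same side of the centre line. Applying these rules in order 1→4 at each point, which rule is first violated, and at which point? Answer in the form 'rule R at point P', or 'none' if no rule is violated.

Zone of each point (C = within 1σ̂, B = 1σ̂–2σ̂, A = 2σ̂–3σ̂, * = beyond 3σ̂; sign = side of CL): 1:+C, 2:+B, 3:+C, 4:-C, 5:-C, 6:-C, 7:-C, 8:+C, 9:+B, 10:-B, 11:-C, 12:-*, 13:-C, 14:+C, 15:+C, 16:+C
Rule 1 (one point beyond the 3σ limits) is satisfied at point 12.

rule 1 at point 12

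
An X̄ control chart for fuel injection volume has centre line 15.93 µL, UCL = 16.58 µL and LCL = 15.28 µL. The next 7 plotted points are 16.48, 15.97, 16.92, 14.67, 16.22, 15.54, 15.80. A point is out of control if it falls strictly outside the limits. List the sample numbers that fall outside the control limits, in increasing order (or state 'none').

3, 4

Compare each point to [15.28, 16.58]: sample 3 = 16.92 > UCL; sample 4 = 14.67 < LCL.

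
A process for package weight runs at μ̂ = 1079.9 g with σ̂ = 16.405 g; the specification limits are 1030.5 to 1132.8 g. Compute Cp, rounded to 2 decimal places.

Cp = (USL − LSL) / (6σ̂) = (1132.8 − 1030.5) / (6 × 16.405) = 102.3000 / 98.4300 = 1.0393

1.04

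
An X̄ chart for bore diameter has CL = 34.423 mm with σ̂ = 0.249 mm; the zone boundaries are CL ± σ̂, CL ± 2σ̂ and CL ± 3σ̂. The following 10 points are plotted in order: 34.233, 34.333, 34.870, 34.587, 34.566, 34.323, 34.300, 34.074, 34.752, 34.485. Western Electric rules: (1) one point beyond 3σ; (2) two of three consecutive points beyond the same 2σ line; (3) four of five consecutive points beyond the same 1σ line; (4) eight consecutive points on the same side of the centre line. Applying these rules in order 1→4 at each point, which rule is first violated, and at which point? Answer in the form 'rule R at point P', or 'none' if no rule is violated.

Zone of each point (C = within 1σ̂, B = 1σ̂–2σ̂, A = 2σ̂–3σ̂, * = beyond 3σ̂; sign = side of CL): 1:-C, 2:-C, 3:+B, 4:+C, 5:+C, 6:-C, 7:-C, 8:-B, 9:+B, 10:+C
No rule fires across all 10 points.

none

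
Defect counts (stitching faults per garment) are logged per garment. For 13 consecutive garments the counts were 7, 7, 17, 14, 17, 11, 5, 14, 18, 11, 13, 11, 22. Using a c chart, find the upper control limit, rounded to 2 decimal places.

23.60

c̄ = (7 + 7 + 17 + 14 + 17 + 11 + 5 + 14 + 18 + 11 + 13 + 11 + 22) / 13 = 167 / 13 = 12.8462
UCL = c̄ + 3√c̄ = 12.8462 + 3 × √12.8462 = 12.8462 + 3 × 3.5842 = 23.5986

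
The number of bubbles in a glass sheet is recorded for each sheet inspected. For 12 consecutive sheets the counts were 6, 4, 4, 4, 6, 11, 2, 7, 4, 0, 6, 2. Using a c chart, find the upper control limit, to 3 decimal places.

11.147

c̄ = (6 + 4 + 4 + 4 + 6 + 11 + 2 + 7 + 4 + 0 + 6 + 2) / 12 = 56 / 12 = 4.6667
UCL = c̄ + 3√c̄ = 4.6667 + 3 × √4.6667 = 4.6667 + 3 × 2.1602 = 11.1474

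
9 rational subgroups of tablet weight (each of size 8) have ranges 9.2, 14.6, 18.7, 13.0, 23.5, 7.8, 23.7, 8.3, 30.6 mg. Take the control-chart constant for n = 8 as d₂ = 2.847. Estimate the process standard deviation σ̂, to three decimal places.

5.831

R̄ = (9.2 + 14.6 + 18.7 + 13.0 + 23.5 + 7.8 + 23.7 + 8.3 + 30.6) / 9 = 16.6000
σ̂ = R̄ / d₂ = 16.6000 / 2.847 = 5.8307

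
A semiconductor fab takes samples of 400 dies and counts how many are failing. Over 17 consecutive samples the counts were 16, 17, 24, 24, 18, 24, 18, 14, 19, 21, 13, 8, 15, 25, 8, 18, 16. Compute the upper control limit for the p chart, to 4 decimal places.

0.0745

p̄ = Σdᵢ / (k·n) = 298 / (17 × 400) = 0.04382
UCL = p̄ + 3·√(p̄(1−p̄)/n) = 0.04382 + 3 × √(0.04382×0.95618/400) = 0.04382 + 3 × 0.01024 = 0.07453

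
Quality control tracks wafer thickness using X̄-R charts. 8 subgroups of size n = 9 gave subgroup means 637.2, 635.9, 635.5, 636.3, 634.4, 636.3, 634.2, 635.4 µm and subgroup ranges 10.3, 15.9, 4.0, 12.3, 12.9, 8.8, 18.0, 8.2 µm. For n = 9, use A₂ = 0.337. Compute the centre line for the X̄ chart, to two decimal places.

635.65

X̄̄ = (637.2 + 635.9 + 635.5 + 636.3 + 634.4 + 636.3 + 634.2 + 635.4) / 8 = 5085.2000 / 8 = 635.6500
CL = X̄̄ = 635.6500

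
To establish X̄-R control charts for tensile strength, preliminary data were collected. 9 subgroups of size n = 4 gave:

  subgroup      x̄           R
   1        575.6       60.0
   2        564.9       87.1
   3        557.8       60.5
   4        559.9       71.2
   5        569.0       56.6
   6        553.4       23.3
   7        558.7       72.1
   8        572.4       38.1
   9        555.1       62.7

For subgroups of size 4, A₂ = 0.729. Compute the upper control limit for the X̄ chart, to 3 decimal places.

606.037

X̄̄ = (575.6 + 564.9 + 557.8 + 559.9 + 569.0 + 553.4 + 558.7 + 572.4 + 555.1) / 9 = 5066.8000 / 9 = 562.9778
R̄ = (60.0 + 87.1 + 60.5 + 71.2 + 56.6 + 23.3 + 72.1 + 38.1 + 62.7) / 9 = 531.6000 / 9 = 59.0667
UCL = X̄̄ + A₂·R̄ = 562.9778 + 0.729 × 59.0667 = 606.0374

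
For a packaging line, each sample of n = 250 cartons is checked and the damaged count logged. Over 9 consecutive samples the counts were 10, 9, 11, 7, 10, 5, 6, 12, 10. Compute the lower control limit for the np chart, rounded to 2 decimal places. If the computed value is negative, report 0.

0.11

p̄ = Σdᵢ / (k·n) = 80 / (9 × 250) = 0.03556
LCL = np̄ − 3·√(np̄(1−p̄)) = 8.8889 − 3 × 2.9279 = 0.1051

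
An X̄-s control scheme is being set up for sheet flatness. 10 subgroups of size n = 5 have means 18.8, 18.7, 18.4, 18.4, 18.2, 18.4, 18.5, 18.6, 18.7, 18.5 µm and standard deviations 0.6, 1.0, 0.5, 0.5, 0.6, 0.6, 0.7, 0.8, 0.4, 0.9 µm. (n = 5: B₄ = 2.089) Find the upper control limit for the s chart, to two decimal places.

s̄ = (0.6 + 1.0 + 0.5 + 0.5 + 0.6 + 0.6 + 0.7 + 0.8 + 0.4 + 0.9) / 10 = 0.6600
UCL_s = B₄·s̄ = 2.089 × 0.6600 = 1.3787

1.38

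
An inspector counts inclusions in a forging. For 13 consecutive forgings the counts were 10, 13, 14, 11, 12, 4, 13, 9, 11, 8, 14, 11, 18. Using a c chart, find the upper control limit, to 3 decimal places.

21.507

c̄ = (10 + 13 + 14 + 11 + 12 + 4 + 13 + 9 + 11 + 8 + 14 + 11 + 18) / 13 = 148 / 13 = 11.3846
UCL = c̄ + 3√c̄ = 11.3846 + 3 × √11.3846 = 11.3846 + 3 × 3.3741 = 21.5069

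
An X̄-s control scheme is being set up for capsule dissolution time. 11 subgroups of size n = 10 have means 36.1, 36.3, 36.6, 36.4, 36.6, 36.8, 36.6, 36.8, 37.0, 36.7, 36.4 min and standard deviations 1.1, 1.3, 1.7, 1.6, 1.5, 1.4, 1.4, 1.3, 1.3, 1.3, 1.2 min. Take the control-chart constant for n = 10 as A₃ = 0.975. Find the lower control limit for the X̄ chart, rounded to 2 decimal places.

35.23

X̄̄ = (36.1 + 36.3 + 36.6 + 36.4 + 36.6 + 36.8 + 36.6 + 36.8 + 37.0 + 36.7 + 36.4) / 11 = 36.5727
s̄ = (1.1 + 1.3 + 1.7 + 1.6 + 1.5 + 1.4 + 1.4 + 1.3 + 1.3 + 1.3 + 1.2) / 11 = 1.3727
LCL = X̄̄ − A₃·s̄ = 36.5727 − 0.975 × 1.3727 = 35.2343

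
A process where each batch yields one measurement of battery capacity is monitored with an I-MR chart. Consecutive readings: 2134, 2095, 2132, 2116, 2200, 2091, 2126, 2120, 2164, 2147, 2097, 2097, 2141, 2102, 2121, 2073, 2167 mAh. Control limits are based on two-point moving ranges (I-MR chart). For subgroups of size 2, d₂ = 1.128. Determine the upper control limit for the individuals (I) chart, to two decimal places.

X̄ = (2134 + 2095 + 2132 + 2116 + 2200 + 2091 + 2126 + 2120 + 2164 + 2147 + 2097 + 2097 + 2141 + 2102 + 2121 + 2073 + 2167) / 17 = 2124.8824
Moving ranges: 39, 37, 16, 84, 109, 35, 6, 44, 17, 50, 0, 44, 39, 19, 48, 94; M̄R̄ = 681.0000 / 16 = 42.5625
UCL = X̄ + 3·M̄R̄/d₂ = 2124.8824 + 3 × 42.5625 / 1.128 = 2238.0805

2238.08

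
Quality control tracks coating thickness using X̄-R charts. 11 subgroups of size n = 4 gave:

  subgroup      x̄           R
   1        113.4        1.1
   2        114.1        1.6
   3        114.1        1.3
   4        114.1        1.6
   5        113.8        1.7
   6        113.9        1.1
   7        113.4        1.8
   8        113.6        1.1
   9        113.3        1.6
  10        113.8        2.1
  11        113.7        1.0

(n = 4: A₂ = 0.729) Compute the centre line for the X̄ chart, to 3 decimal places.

113.745

X̄̄ = (113.4 + 114.1 + 114.1 + 114.1 + 113.8 + 113.9 + 113.4 + 113.6 + 113.3 + 113.8 + 113.7) / 11 = 1251.2000 / 11 = 113.7455
CL = X̄̄ = 113.7455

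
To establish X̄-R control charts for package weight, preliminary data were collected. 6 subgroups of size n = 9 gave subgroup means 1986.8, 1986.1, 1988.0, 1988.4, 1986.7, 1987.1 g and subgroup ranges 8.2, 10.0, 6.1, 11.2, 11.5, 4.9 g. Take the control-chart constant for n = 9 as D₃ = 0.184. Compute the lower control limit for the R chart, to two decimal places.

1.59

R̄ = (8.2 + 10.0 + 6.1 + 11.2 + 11.5 + 4.9) / 6 = 51.9000 / 6 = 8.6500
LCL_R = D₃·R̄ = 0.184 × 8.6500 = 1.5916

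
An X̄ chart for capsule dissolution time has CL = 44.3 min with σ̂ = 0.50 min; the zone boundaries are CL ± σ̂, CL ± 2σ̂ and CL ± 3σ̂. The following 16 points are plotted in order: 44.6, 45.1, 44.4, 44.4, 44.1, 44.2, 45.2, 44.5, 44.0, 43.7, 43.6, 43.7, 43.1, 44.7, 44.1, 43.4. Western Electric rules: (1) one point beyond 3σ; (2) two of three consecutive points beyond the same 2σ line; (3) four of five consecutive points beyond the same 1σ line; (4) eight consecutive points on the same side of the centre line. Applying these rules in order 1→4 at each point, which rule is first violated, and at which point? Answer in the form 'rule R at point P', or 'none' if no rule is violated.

rule 3 at point 13

Zone of each point (C = within 1σ̂, B = 1σ̂–2σ̂, A = 2σ̂–3σ̂, * = beyond 3σ̂; sign = side of CL): 1:+C, 2:+B, 3:+C, 4:+C, 5:-C, 6:-C, 7:+B, 8:+C, 9:-C, 10:-B, 11:-B, 12:-B, 13:-A, 14:+C, 15:-C, 16:-B
Rule 3 (four of five consecutive points beyond the same 1σ limit) is satisfied at point 13.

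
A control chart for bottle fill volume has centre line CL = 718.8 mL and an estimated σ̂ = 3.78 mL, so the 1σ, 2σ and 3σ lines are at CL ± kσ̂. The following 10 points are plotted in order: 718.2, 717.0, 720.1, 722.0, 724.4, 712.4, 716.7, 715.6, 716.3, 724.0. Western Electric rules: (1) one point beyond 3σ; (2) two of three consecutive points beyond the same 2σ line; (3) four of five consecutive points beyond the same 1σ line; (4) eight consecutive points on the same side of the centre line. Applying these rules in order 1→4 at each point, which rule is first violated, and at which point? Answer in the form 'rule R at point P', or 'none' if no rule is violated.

none

Zone of each point (C = within 1σ̂, B = 1σ̂–2σ̂, A = 2σ̂–3σ̂, * = beyond 3σ̂; sign = side of CL): 1:-C, 2:-C, 3:+C, 4:+C, 5:+B, 6:-B, 7:-C, 8:-C, 9:-C, 10:+B
No rule fires across all 10 points.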